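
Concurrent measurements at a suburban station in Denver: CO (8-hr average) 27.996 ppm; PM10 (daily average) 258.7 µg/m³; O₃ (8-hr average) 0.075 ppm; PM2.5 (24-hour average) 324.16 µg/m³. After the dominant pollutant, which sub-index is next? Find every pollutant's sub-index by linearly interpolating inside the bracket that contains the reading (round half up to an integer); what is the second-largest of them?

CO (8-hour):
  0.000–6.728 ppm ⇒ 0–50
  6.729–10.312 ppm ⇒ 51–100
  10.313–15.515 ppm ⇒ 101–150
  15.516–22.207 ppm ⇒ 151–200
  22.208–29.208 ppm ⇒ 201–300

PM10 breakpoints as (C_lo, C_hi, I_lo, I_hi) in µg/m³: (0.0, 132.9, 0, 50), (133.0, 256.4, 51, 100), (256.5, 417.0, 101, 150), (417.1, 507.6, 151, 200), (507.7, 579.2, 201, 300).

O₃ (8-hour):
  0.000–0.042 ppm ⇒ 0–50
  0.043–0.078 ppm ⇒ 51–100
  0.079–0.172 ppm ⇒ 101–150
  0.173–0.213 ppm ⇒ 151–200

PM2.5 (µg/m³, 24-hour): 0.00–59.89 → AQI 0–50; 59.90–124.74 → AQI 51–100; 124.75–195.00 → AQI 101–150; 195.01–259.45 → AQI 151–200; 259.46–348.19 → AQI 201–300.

CO: 27.996 lies in 22.208–29.208, so I_lo=201, I_hi=300, C_lo=22.208, C_hi=29.208.
(300−201)/(29.208−22.208) × (27.996−22.208) + 201 = 99/7.000 × 5.788 + 201 ≈ 282.86 → 283.
PM10 258.7: bracket 256.5–417.0 → index 101–150; slope 49/160.5, offset 2.2.
AQI = 101 + 49/160.5·2.2 ≈ 101.67 ⇒ 102.
O₃: 0.075 ∈ [0.043, 0.078] ↔ index [51, 100].
51 + (0.075−0.043)·(100−51)/(0.078−0.043) = 51 + 0.032·49/0.035 ≈ 95.80, so AQI = 96.
PM2.5: 324.16 lies in 259.46–348.19, so I_lo=201, I_hi=300, C_lo=259.46, C_hi=348.19.
(300−201)/(348.19−259.46) × (324.16−259.46) + 201 = 99/88.73 × 64.70 + 201 ≈ 273.19 → 273.
Sub-indices: CO→283, PM10→102, O₃→96, PM2.5→273. Ranked high→low: 283, 273, 102, 96. Second-highest sub-index = 273.

273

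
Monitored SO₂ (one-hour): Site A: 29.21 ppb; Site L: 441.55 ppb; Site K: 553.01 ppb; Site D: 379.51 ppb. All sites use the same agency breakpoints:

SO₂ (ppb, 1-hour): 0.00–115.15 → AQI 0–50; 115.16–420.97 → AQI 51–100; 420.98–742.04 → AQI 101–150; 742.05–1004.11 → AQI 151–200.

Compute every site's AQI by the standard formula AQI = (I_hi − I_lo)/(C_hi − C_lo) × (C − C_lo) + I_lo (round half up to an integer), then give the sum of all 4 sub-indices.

Site A 29.21: bracket 0.00–115.15 → index 0–50; slope 50/115.15, offset 29.21.
AQI = 0 + 50/115.15·29.21 ≈ 12.68 ⇒ 13.
Site L 441.55: bracket 420.98–742.04 → index 101–150; slope 49/321.06, offset 20.57.
AQI = 101 + 49/321.06·20.57 ≈ 104.14 ⇒ 104.
Site K: 553.01 lies in 420.98–742.04, so I_lo=101, I_hi=150, C_lo=420.98, C_hi=742.04.
(150−101)/(742.04−420.98) × (553.01−420.98) + 101 = 49/321.06 × 132.03 + 101 ≈ 121.15 → 121.
Site D: 379.51 lies in 115.16–420.97, so I_lo=51, I_hi=100, C_lo=115.16, C_hi=420.97.
(100−51)/(420.97−115.16) × (379.51−115.16) + 51 = 49/305.81 × 264.35 + 51 ≈ 93.36 → 93.
AQIs: Site A=13, Site L=104, Site K=121, Site D=93. Sum = 13 + 104 + 121 + 93 = 331.

331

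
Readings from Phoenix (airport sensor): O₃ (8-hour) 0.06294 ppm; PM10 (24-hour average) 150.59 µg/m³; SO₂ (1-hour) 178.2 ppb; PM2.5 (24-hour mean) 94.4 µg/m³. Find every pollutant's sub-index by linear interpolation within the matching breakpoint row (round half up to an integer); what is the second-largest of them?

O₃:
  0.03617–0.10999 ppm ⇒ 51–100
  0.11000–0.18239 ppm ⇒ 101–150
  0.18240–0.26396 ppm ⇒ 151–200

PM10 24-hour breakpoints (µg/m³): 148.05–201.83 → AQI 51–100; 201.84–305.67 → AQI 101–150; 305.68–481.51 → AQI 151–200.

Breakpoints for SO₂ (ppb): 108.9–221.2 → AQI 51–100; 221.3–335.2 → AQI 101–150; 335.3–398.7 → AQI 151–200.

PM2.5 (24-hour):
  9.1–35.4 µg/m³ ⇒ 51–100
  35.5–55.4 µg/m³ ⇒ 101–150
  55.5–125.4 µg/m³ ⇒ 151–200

81

O₃ 0.06294: bracket 0.03617–0.10999 → index 51–100; slope 49/0.07382, offset 0.02677.
AQI = 51 + 49/0.07382·0.02677 ≈ 68.77 ⇒ 69.
PM10: 150.59 lies in 148.05–201.83, so I_lo=51, I_hi=100, C_lo=148.05, C_hi=201.83.
(100−51)/(201.83−148.05) × (150.59−148.05) + 51 = 49/53.78 × 2.54 + 51 ≈ 53.31 → 53.
SO₂ 178.2: bracket 108.9–221.2 → index 51–100; slope 49/112.3, offset 69.3.
AQI = 51 + 49/112.3·69.3 ≈ 81.24 ⇒ 81.
PM2.5: 94.4 ∈ [55.5, 125.4] ↔ index [151, 200].
151 + (94.4−55.5)·(200−151)/(125.4−55.5) = 151 + 38.9·49/69.9 ≈ 178.27, so AQI = 178.
Sub-indices: O₃→69, PM10→53, SO₂→81, PM2.5→178. Ranked high→low: 178, 81, 69, 53. Second-highest sub-index = 81.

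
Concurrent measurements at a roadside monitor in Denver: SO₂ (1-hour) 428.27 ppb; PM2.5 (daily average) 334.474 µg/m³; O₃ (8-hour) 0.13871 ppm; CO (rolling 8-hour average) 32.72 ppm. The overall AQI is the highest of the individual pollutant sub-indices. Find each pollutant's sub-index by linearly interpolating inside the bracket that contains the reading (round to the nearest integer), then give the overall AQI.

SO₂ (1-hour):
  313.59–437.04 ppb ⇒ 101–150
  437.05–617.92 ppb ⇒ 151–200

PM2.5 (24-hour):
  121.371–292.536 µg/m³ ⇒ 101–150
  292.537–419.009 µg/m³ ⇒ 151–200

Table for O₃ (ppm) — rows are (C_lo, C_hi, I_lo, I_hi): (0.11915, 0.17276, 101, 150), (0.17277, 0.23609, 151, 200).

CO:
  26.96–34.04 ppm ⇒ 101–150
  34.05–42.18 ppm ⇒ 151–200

SO₂: 428.27 lies in 313.59–437.04, so I_lo=101, I_hi=150, C_lo=313.59, C_hi=437.04.
(150−101)/(437.04−313.59) × (428.27−313.59) + 101 = 49/123.45 × 114.68 + 101 ≈ 146.52 → 147.
PM2.5 334.474: bracket 292.537–419.009 → index 151–200; slope 49/126.472, offset 41.937.
AQI = 151 + 49/126.472·41.937 ≈ 167.25 ⇒ 167.
O₃: row 0.11915–0.17276 (AQI 101–150). (150−101)·(0.13871−0.11915)/(0.17276−0.11915) + 101 = 49·0.01956/0.05361 + 101 ≈ 118.88 → 119.
CO: 32.72 lies in 26.96–34.04, so I_lo=101, I_hi=150, C_lo=26.96, C_hi=34.04.
(150−101)/(34.04−26.96) × (32.72−26.96) + 101 = 49/7.08 × 5.76 + 101 ≈ 140.86 → 141.
Sub-indices: SO₂→147, PM2.5→167, O₃→119, CO→141. Overall AQI = max = 167; dominant pollutant is PM2.5.

167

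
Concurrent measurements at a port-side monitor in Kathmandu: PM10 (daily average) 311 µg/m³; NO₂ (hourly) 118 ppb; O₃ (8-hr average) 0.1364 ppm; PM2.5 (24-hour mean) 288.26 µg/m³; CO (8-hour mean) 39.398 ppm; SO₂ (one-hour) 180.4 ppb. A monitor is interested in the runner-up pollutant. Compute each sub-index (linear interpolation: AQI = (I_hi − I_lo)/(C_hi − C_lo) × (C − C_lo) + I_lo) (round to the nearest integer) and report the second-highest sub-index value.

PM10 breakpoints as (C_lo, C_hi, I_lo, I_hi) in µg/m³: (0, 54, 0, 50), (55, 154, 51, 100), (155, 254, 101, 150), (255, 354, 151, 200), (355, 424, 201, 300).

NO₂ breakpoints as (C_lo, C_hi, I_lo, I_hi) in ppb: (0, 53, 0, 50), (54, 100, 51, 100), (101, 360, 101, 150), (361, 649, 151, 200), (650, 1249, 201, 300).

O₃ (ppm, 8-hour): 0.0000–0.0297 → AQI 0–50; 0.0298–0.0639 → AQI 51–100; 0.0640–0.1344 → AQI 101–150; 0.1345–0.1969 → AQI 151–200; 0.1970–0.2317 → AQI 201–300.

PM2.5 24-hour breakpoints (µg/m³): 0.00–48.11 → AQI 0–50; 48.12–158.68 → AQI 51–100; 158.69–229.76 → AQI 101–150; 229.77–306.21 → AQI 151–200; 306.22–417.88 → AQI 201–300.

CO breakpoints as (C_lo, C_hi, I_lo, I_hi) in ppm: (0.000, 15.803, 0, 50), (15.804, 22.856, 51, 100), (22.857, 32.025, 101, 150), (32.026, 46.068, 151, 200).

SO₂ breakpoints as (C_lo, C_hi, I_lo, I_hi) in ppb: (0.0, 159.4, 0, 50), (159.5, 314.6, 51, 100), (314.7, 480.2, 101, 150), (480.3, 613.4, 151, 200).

PM10: row 255–354 (AQI 151–200). (200−151)·(311−255)/(354−255) + 151 = 49·56/99 + 151 ≈ 178.72 → 179.
NO₂: 118 lies in 101–360, so I_lo=101, I_hi=150, C_lo=101, C_hi=360.
(150−101)/(360−101) × (118−101) + 101 = 49/259 × 17 + 101 ≈ 104.22 → 104.
O₃ 0.1364: bracket 0.1345–0.1969 → index 151–200; slope 49/0.0624, offset 0.0019.
AQI = 151 + 49/0.0624·0.0019 ≈ 152.49 ⇒ 152.
PM2.5: 288.26 ∈ [229.77, 306.21] ↔ index [151, 200].
151 + (288.26−229.77)·(200−151)/(306.21−229.77) = 151 + 58.49·49/76.44 ≈ 188.49, so AQI = 188.
CO: 39.398 ∈ [32.026, 46.068] ↔ index [151, 200].
151 + (39.398−32.026)·(200−151)/(46.068−32.026) = 151 + 7.372·49/14.042 ≈ 176.72, so AQI = 177.
SO₂: 180.4 ∈ [159.5, 314.6] ↔ index [51, 100].
51 + (180.4−159.5)·(100−51)/(314.6−159.5) = 51 + 20.9·49/155.1 ≈ 57.60, so AQI = 58.
Sub-indices: PM10→179, NO₂→104, O₃→152, PM2.5→188, CO→177, SO₂→58. Ranked high→low: 188, 179, 177, 152, 104, 58. Second-highest sub-index = 179.

179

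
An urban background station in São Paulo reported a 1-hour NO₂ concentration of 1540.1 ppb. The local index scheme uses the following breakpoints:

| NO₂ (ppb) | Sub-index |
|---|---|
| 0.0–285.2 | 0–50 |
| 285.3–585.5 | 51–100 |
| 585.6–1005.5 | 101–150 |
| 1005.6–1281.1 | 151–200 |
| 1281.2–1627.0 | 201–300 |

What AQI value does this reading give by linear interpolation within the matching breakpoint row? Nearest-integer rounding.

275

NO₂ 1540.1: bracket 1281.2–1627.0 → index 201–300; slope 99/345.8, offset 258.9.
AQI = 201 + 99/345.8·258.9 ≈ 275.12 ⇒ 275.
AQI 275 falls in the Very Unhealthy category.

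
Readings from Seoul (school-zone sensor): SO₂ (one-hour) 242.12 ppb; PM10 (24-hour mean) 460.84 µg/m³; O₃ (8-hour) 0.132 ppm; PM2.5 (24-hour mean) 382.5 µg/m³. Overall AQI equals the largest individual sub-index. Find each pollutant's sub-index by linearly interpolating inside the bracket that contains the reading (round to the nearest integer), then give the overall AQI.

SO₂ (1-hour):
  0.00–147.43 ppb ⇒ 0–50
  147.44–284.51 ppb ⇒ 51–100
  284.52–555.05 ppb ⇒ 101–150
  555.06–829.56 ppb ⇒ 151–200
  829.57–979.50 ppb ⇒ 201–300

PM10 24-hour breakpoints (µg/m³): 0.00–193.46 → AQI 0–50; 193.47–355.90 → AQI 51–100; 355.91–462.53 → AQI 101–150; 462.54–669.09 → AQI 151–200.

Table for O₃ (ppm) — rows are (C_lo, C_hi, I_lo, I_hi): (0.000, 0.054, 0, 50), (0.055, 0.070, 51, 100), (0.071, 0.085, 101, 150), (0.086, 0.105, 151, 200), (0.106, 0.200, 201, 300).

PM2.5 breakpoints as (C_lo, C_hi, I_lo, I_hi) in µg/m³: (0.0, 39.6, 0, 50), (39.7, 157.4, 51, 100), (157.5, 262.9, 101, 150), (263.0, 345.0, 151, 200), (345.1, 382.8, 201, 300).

SO₂ 242.12: bracket 147.44–284.51 → index 51–100; slope 49/137.07, offset 94.68.
AQI = 51 + 49/137.07·94.68 ≈ 84.85 ⇒ 85.
PM10: 460.84 lies in 355.91–462.53, so I_lo=101, I_hi=150, C_lo=355.91, C_hi=462.53.
(150−101)/(462.53−355.91) × (460.84−355.91) + 101 = 49/106.62 × 104.93 + 101 ≈ 149.22 → 149.
O₃: 0.132 ∈ [0.106, 0.200] ↔ index [201, 300].
201 + (0.132−0.106)·(300−201)/(0.200−0.106) = 201 + 0.026·99/0.094 ≈ 228.38, so AQI = 228.
PM2.5: row 345.1–382.8 (AQI 201–300). (300−201)·(382.5−345.1)/(382.8−345.1) + 201 = 99·37.4/37.7 + 201 ≈ 299.21 → 299.
Sub-indices: SO₂→85, PM10→149, O₃→228, PM2.5→299. Overall AQI = max = 299; dominant pollutant is PM2.5.

299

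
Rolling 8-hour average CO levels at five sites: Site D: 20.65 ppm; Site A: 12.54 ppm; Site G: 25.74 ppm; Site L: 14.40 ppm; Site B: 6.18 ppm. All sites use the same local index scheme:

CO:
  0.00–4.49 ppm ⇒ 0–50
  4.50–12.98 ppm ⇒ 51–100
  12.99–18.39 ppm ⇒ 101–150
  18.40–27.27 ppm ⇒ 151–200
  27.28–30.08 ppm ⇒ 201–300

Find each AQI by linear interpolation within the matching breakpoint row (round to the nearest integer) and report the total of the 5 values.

627

Site D: row 18.40–27.27 (AQI 151–200). (200−151)·(20.65−18.40)/(27.27−18.40) + 151 = 49·2.25/8.87 + 151 ≈ 163.43 → 163.
Site A: 12.54 ∈ [4.50, 12.98] ↔ index [51, 100].
51 + (12.54−4.50)·(100−51)/(12.98−4.50) = 51 + 8.04·49/8.48 ≈ 97.46, so AQI = 97.
Site G: 25.74 ∈ [18.40, 27.27] ↔ index [151, 200].
151 + (25.74−18.40)·(200−151)/(27.27−18.40) = 151 + 7.34·49/8.87 ≈ 191.55, so AQI = 192.
Site L: 14.40 lies in 12.99–18.39, so I_lo=101, I_hi=150, C_lo=12.99, C_hi=18.39.
(150−101)/(18.39−12.99) × (14.40−12.99) + 101 = 49/5.40 × 1.41 + 101 ≈ 113.79 → 114.
Site B: row 4.50–12.98 (AQI 51–100). (100−51)·(6.18−4.50)/(12.98−4.50) + 51 = 49·1.68/8.48 + 51 ≈ 60.71 → 61.
AQIs: Site D=163, Site A=97, Site G=192, Site L=114, Site B=61. Sum = 163 + 97 + 192 + 114 + 61 = 627.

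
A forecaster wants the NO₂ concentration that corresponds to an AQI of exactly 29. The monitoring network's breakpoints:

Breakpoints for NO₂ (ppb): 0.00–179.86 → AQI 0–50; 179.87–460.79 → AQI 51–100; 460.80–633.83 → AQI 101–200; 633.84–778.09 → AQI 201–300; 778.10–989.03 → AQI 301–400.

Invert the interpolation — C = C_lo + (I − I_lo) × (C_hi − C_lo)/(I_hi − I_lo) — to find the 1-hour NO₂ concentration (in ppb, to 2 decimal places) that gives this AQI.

AQI 29 lies in the 0–50 band, which corresponds to 0.00–179.86 ppb.
C = 0.00 + (29−0)×(179.86−0.00)/(50−0) = 0.00 + 29×179.86/50 ≈ 104.3188 ppb → 104.32 ppb to 2 dp.

104.32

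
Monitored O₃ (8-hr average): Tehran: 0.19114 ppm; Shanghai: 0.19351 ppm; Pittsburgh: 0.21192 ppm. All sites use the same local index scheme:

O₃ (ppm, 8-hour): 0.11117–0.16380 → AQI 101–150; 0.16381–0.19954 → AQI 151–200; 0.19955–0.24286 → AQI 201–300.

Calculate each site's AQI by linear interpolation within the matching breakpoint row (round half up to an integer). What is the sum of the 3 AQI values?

609

Tehran: 0.19114 ∈ [0.16381, 0.19954] ↔ index [151, 200].
151 + (0.19114−0.16381)·(200−151)/(0.19954−0.16381) = 151 + 0.02733·49/0.03573 ≈ 188.48, so AQI = 188.
Shanghai: 0.19351 ∈ [0.16381, 0.19954] ↔ index [151, 200].
151 + (0.19351−0.16381)·(200−151)/(0.19954−0.16381) = 151 + 0.02970·49/0.03573 ≈ 191.73, so AQI = 192.
Pittsburgh: row 0.19955–0.24286 (AQI 201–300). (300−201)·(0.21192−0.19955)/(0.24286−0.19955) + 201 = 99·0.01237/0.04331 + 201 ≈ 229.28 → 229.
AQIs: Tehran=188, Shanghai=192, Pittsburgh=229. Sum = 188 + 192 + 229 = 609.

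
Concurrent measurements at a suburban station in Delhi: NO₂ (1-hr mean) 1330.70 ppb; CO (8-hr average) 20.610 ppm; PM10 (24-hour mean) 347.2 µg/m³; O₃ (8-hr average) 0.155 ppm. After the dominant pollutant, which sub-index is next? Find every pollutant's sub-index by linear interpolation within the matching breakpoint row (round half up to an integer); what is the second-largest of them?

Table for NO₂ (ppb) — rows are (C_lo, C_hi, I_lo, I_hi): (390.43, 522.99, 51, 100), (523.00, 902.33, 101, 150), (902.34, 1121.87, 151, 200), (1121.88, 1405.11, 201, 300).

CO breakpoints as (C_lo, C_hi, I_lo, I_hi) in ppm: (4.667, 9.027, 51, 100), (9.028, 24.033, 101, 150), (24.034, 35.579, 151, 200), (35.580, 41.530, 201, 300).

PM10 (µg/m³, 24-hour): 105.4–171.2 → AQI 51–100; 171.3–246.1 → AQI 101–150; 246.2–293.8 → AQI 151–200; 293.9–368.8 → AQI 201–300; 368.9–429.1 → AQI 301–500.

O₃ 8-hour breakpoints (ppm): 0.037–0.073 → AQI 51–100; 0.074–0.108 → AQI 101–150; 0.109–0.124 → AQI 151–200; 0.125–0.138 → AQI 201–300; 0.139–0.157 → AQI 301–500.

274

NO₂: 1330.70 ∈ [1121.88, 1405.11] ↔ index [201, 300].
201 + (1330.70−1121.88)·(300−201)/(1405.11−1121.88) = 201 + 208.82·99/283.23 ≈ 273.99, so AQI = 274.
CO: row 9.028–24.033 (AQI 101–150). (150−101)·(20.610−9.028)/(24.033−9.028) + 101 = 49·11.582/15.005 + 101 ≈ 138.82 → 139.
PM10 347.2: bracket 293.9–368.8 → index 201–300; slope 99/74.9, offset 53.3.
AQI = 201 + 99/74.9·53.3 ≈ 271.45 ⇒ 271.
O₃: 0.155 lies in 0.139–0.157, so I_lo=301, I_hi=500, C_lo=0.139, C_hi=0.157.
(500−301)/(0.157−0.139) × (0.155−0.139) + 301 = 199/0.018 × 0.016 + 301 ≈ 477.89 → 478.
Sub-indices: NO₂→274, CO→139, PM10→271, O₃→478. Ranked high→low: 478, 274, 271, 139. Second-highest sub-index = 274.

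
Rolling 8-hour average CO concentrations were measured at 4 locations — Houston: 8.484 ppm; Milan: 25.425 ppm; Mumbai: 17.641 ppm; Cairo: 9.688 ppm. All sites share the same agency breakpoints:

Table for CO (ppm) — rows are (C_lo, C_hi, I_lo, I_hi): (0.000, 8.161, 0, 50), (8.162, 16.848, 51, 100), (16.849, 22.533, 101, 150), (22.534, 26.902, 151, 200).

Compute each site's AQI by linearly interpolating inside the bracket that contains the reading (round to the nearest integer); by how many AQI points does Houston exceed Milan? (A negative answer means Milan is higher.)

Houston: 8.484 lies in 8.162–16.848, so I_lo=51, I_hi=100, C_lo=8.162, C_hi=16.848.
(100−51)/(16.848−8.162) × (8.484−8.162) + 51 = 49/8.686 × 0.322 + 51 ≈ 52.82 → 53.
Milan 25.425: bracket 22.534–26.902 → index 151–200; slope 49/4.368, offset 2.891.
AQI = 151 + 49/4.368·2.891 ≈ 183.43 ⇒ 183.
Mumbai: row 16.849–22.533 (AQI 101–150). (150−101)·(17.641−16.849)/(22.533−16.849) + 101 = 49·0.792/5.684 + 101 ≈ 107.83 → 108.
Cairo: 9.688 lies in 8.162–16.848, so I_lo=51, I_hi=100, C_lo=8.162, C_hi=16.848.
(100−51)/(16.848−8.162) × (9.688−8.162) + 51 = 49/8.686 × 1.526 + 51 ≈ 59.61 → 60.
AQIs: Houston=53, Milan=183, Mumbai=108, Cairo=60. Houston (53) − Milan (183) = -130.

-130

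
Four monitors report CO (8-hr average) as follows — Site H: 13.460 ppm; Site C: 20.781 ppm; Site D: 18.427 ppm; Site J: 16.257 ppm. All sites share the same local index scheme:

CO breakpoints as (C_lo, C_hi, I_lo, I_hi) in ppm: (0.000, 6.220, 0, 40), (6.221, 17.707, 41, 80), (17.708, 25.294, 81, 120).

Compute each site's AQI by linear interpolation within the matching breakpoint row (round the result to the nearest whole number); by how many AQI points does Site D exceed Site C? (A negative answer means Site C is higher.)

Site H: row 6.221–17.707 (AQI 41–80). (80−41)·(13.460−6.221)/(17.707−6.221) + 41 = 39·7.239/11.486 + 41 ≈ 65.58 → 66.
Site C 20.781: bracket 17.708–25.294 → index 81–120; slope 39/7.586, offset 3.073.
AQI = 81 + 39/7.586·3.073 ≈ 96.80 ⇒ 97.
Site D: 18.427 ∈ [17.708, 25.294] ↔ index [81, 120].
81 + (18.427−17.708)·(120−81)/(25.294−17.708) = 81 + 0.719·39/7.586 ≈ 84.70, so AQI = 85.
Site J: 16.257 lies in 6.221–17.707, so I_lo=41, I_hi=80, C_lo=6.221, C_hi=17.707.
(80−41)/(17.707−6.221) × (16.257−6.221) + 41 = 39/11.486 × 10.036 + 41 ≈ 75.08 → 75.
AQIs: Site H=66, Site C=97, Site D=85, Site J=75. Site D (85) − Site C (97) = -12.

-12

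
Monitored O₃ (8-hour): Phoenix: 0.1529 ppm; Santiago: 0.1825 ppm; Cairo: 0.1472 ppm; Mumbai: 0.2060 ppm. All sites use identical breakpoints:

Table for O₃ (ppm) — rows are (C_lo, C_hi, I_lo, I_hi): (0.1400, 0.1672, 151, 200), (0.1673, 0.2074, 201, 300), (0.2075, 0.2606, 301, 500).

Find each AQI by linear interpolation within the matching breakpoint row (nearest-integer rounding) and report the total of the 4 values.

Phoenix: 0.1529 ∈ [0.1400, 0.1672] ↔ index [151, 200].
151 + (0.1529−0.1400)·(200−151)/(0.1672−0.1400) = 151 + 0.0129·49/0.0272 ≈ 174.24, so AQI = 174.
Santiago: row 0.1673–0.2074 (AQI 201–300). (300−201)·(0.1825−0.1673)/(0.2074−0.1673) + 201 = 99·0.0152/0.0401 + 201 ≈ 238.53 → 239.
Cairo: 0.1472 ∈ [0.1400, 0.1672] ↔ index [151, 200].
151 + (0.1472−0.1400)·(200−151)/(0.1672−0.1400) = 151 + 0.0072·49/0.0272 ≈ 163.97, so AQI = 164.
Mumbai: 0.2060 ∈ [0.1673, 0.2074] ↔ index [201, 300].
201 + (0.2060−0.1673)·(300−201)/(0.2074−0.1673) = 201 + 0.0387·99/0.0401 ≈ 296.54, so AQI = 297.
AQIs: Phoenix=174, Santiago=239, Cairo=164, Mumbai=297. Sum = 174 + 239 + 164 + 297 = 874.

874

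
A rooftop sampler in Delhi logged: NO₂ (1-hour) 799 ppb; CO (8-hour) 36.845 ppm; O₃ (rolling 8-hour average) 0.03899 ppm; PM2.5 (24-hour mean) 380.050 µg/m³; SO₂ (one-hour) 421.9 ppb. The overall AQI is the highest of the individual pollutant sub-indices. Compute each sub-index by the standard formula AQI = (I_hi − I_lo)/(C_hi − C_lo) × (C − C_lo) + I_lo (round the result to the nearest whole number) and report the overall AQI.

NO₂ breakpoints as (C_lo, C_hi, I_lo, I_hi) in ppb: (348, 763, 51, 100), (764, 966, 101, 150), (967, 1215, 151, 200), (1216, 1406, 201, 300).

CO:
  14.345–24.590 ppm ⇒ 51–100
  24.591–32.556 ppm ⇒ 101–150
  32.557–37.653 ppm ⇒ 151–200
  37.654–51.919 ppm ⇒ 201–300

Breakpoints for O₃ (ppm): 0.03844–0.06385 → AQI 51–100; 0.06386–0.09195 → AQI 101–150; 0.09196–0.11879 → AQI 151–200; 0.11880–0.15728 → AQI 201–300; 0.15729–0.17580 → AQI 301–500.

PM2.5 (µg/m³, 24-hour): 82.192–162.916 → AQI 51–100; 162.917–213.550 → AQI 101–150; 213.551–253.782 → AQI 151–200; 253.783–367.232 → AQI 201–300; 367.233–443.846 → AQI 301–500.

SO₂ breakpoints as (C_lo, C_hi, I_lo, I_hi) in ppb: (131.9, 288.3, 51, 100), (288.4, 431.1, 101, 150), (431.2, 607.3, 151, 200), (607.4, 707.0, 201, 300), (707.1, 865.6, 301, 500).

334

NO₂: 799 lies in 764–966, so I_lo=101, I_hi=150, C_lo=764, C_hi=966.
(150−101)/(966−764) × (799−764) + 101 = 49/202 × 35 + 101 ≈ 109.49 → 109.
CO: 36.845 ∈ [32.557, 37.653] ↔ index [151, 200].
151 + (36.845−32.557)·(200−151)/(37.653−32.557) = 151 + 4.288·49/5.096 ≈ 192.23, so AQI = 192.
O₃: row 0.03844–0.06385 (AQI 51–100). (100−51)·(0.03899−0.03844)/(0.06385−0.03844) + 51 = 49·0.00055/0.02541 + 51 ≈ 52.06 → 52.
PM2.5 380.050: bracket 367.233–443.846 → index 301–500; slope 199/76.613, offset 12.817.
AQI = 301 + 199/76.613·12.817 ≈ 334.29 ⇒ 334.
SO₂: 421.9 lies in 288.4–431.1, so I_lo=101, I_hi=150, C_lo=288.4, C_hi=431.1.
(150−101)/(431.1−288.4) × (421.9−288.4) + 101 = 49/142.7 × 133.5 + 101 ≈ 146.84 → 147.
Sub-indices: NO₂→109, CO→192, O₃→52, PM2.5→334, SO₂→147. Overall AQI = max = 334; dominant pollutant is PM2.5.
AQI 334: Hazardous.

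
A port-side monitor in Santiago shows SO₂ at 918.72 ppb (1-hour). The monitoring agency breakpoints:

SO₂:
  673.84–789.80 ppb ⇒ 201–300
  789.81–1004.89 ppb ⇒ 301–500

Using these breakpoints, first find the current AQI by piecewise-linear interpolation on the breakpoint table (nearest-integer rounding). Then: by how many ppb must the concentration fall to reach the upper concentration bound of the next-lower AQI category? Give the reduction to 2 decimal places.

128.92

SO₂: 918.72 lies in 789.81–1004.89, so I_lo=301, I_hi=500, C_lo=789.81, C_hi=1004.89.
(500−301)/(1004.89−789.81) × (918.72−789.81) + 301 = 199/215.08 × 128.91 + 301 ≈ 420.27 → 420.
Current AQI 420 is in the Hazardous range (301–500). The next-lower category tops out at AQI 300, whose upper concentration bound is 789.80 ppb.
Reduction needed = 918.72 − 789.80 = 128.92 ppb.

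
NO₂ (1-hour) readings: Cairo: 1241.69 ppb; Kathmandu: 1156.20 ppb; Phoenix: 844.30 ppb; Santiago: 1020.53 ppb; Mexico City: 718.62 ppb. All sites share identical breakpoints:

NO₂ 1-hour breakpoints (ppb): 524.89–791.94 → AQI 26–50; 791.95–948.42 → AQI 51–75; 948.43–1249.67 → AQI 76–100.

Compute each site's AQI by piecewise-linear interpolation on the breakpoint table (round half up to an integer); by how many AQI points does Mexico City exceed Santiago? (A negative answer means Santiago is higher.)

Cairo 1241.69: bracket 948.43–1249.67 → index 76–100; slope 24/301.24, offset 293.26.
AQI = 76 + 24/301.24·293.26 ≈ 99.36 ⇒ 99.
Kathmandu 1156.20: bracket 948.43–1249.67 → index 76–100; slope 24/301.24, offset 207.77.
AQI = 76 + 24/301.24·207.77 ≈ 92.55 ⇒ 93.
Phoenix: 844.30 lies in 791.95–948.42, so I_lo=51, I_hi=75, C_lo=791.95, C_hi=948.42.
(75−51)/(948.42−791.95) × (844.30−791.95) + 51 = 24/156.47 × 52.35 + 51 ≈ 59.03 → 59.
Santiago 1020.53: bracket 948.43–1249.67 → index 76–100; slope 24/301.24, offset 72.10.
AQI = 76 + 24/301.24·72.10 ≈ 81.74 ⇒ 82.
Mexico City: row 524.89–791.94 (AQI 26–50). (50−26)·(718.62−524.89)/(791.94−524.89) + 26 = 24·193.73/267.05 + 26 ≈ 43.41 → 43.
AQIs: Cairo=99, Kathmandu=93, Phoenix=59, Santiago=82, Mexico City=43. Mexico City (43) − Santiago (82) = -39.

-39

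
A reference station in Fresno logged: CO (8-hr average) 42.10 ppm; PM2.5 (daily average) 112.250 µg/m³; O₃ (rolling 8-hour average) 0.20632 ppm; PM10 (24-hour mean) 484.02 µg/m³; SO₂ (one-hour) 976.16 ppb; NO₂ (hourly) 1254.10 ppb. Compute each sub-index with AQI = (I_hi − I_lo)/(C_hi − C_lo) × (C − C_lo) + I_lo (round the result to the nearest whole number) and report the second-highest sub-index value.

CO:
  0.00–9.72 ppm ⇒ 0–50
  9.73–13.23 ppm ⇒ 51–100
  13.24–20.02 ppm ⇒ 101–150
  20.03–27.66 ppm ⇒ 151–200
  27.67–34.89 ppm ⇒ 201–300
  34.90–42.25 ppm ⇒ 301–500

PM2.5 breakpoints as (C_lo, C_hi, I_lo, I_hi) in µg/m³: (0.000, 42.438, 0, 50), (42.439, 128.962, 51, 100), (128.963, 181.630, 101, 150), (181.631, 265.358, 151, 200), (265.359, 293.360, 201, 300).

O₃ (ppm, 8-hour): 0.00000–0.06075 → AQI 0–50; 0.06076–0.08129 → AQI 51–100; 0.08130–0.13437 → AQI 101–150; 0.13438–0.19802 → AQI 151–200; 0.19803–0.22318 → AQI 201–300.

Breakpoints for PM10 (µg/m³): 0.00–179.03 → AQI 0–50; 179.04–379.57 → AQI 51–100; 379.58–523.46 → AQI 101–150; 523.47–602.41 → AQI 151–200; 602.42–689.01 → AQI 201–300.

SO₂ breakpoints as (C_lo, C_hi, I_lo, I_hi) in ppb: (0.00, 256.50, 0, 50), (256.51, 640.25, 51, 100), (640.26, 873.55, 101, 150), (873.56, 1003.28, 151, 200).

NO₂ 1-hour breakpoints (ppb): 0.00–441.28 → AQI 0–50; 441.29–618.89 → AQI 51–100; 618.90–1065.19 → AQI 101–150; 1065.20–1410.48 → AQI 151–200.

234

CO: 42.10 ∈ [34.90, 42.25] ↔ index [301, 500].
301 + (42.10−34.90)·(500−301)/(42.25−34.90) = 301 + 7.20·199/7.35 ≈ 495.94, so AQI = 496.
PM2.5: row 42.439–128.962 (AQI 51–100). (100−51)·(112.250−42.439)/(128.962−42.439) + 51 = 49·69.811/86.523 + 51 ≈ 90.54 → 91.
O₃ 0.20632: bracket 0.19803–0.22318 → index 201–300; slope 99/0.02515, offset 0.00829.
AQI = 201 + 99/0.02515·0.00829 ≈ 233.63 ⇒ 234.
PM10 484.02: bracket 379.58–523.46 → index 101–150; slope 49/143.88, offset 104.44.
AQI = 101 + 49/143.88·104.44 ≈ 136.57 ⇒ 137.
SO₂: 976.16 ∈ [873.56, 1003.28] ↔ index [151, 200].
151 + (976.16−873.56)·(200−151)/(1003.28−873.56) = 151 + 102.60·49/129.72 ≈ 189.76, so AQI = 190.
NO₂: 1254.10 lies in 1065.20–1410.48, so I_lo=151, I_hi=200, C_lo=1065.20, C_hi=1410.48.
(200−151)/(1410.48−1065.20) × (1254.10−1065.20) + 151 = 49/345.28 × 188.90 + 151 ≈ 177.81 → 178.
Sub-indices: CO→496, PM2.5→91, O₃→234, PM10→137, SO₂→190, NO₂→178. Ranked high→low: 496, 234, 190, 178, 137, 91. Second-highest sub-index = 234.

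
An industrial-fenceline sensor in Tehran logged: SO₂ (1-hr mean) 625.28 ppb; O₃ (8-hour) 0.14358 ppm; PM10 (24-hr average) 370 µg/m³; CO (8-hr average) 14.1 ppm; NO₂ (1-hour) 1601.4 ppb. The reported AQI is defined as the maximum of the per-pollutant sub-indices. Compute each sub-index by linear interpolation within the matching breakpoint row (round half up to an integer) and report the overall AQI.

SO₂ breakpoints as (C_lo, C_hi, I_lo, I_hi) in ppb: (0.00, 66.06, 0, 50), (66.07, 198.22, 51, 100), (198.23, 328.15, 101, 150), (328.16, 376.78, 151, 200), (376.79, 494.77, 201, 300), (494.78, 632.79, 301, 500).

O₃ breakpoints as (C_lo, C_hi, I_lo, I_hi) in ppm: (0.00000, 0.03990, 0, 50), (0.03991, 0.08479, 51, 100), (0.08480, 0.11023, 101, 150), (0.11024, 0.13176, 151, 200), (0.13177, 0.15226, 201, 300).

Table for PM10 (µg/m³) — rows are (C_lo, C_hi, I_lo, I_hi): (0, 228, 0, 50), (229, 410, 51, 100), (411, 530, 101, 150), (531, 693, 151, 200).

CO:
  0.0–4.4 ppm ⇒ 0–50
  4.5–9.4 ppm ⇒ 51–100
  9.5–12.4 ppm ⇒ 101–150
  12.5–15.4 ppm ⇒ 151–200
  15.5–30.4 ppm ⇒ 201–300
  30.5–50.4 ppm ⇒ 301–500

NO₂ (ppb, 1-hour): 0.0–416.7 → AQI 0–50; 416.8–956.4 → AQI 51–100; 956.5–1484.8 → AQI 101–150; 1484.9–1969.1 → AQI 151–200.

489

SO₂: 625.28 lies in 494.78–632.79, so I_lo=301, I_hi=500, C_lo=494.78, C_hi=632.79.
(500−301)/(632.79−494.78) × (625.28−494.78) + 301 = 199/138.01 × 130.50 + 301 ≈ 489.17 → 489.
O₃: row 0.13177–0.15226 (AQI 201–300). (300−201)·(0.14358−0.13177)/(0.15226−0.13177) + 201 = 99·0.01181/0.02049 + 201 ≈ 258.06 → 258.
PM10: 370 ∈ [229, 410] ↔ index [51, 100].
51 + (370−229)·(100−51)/(410−229) = 51 + 141·49/181 ≈ 89.17, so AQI = 89.
CO: row 12.5–15.4 (AQI 151–200). (200−151)·(14.1−12.5)/(15.4−12.5) + 151 = 49·1.6/2.9 + 151 ≈ 178.03 → 178.
NO₂: 1601.4 lies in 1484.9–1969.1, so I_lo=151, I_hi=200, C_lo=1484.9, C_hi=1969.1.
(200−151)/(1969.1−1484.9) × (1601.4−1484.9) + 151 = 49/484.2 × 116.5 + 151 ≈ 162.79 → 163.
Sub-indices: SO₂→489, O₃→258, PM10→89, CO→178, NO₂→163. Overall AQI = max = 489; dominant pollutant is SO₂.
AQI 489: Hazardous.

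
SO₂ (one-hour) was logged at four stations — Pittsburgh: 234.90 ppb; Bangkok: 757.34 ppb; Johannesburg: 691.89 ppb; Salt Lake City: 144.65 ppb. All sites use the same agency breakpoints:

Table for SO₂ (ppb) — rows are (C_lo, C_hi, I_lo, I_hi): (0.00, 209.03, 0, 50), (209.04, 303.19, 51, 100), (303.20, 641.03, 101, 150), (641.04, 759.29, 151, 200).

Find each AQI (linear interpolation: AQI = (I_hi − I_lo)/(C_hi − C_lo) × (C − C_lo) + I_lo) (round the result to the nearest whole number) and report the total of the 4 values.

470

Pittsburgh: 234.90 ∈ [209.04, 303.19] ↔ index [51, 100].
51 + (234.90−209.04)·(100−51)/(303.19−209.04) = 51 + 25.86·49/94.15 ≈ 64.46, so AQI = 64.
Bangkok: row 641.04–759.29 (AQI 151–200). (200−151)·(757.34−641.04)/(759.29−641.04) + 151 = 49·116.30/118.25 + 151 ≈ 199.19 → 199.
Johannesburg 691.89: bracket 641.04–759.29 → index 151–200; slope 49/118.25, offset 50.85.
AQI = 151 + 49/118.25·50.85 ≈ 172.07 ⇒ 172.
Salt Lake City: row 0.00–209.03 (AQI 0–50). (50−0)·(144.65−0.00)/(209.03−0.00) + 0 = 50·144.65/209.03 + 0 ≈ 34.60 → 35.
AQIs: Pittsburgh=64, Bangkok=199, Johannesburg=172, Salt Lake City=35. Sum = 64 + 199 + 172 + 35 = 470.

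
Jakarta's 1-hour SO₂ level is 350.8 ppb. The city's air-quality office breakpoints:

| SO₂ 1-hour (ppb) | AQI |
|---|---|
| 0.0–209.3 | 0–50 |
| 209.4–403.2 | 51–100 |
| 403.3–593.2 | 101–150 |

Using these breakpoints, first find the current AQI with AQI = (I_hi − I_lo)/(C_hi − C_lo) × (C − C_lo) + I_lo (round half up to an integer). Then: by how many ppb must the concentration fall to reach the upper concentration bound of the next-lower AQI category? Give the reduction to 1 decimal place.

141.5

SO₂: 350.8 lies in 209.4–403.2, so I_lo=51, I_hi=100, C_lo=209.4, C_hi=403.2.
(100−51)/(403.2−209.4) × (350.8−209.4) + 51 = 49/193.8 × 141.4 + 51 ≈ 86.75 → 87.
Current AQI 87 is in the Moderate range (51–100). The next-lower category tops out at AQI 50, whose upper concentration bound is 209.3 ppb.
Reduction needed = 350.8 − 209.3 = 141.5 ppb.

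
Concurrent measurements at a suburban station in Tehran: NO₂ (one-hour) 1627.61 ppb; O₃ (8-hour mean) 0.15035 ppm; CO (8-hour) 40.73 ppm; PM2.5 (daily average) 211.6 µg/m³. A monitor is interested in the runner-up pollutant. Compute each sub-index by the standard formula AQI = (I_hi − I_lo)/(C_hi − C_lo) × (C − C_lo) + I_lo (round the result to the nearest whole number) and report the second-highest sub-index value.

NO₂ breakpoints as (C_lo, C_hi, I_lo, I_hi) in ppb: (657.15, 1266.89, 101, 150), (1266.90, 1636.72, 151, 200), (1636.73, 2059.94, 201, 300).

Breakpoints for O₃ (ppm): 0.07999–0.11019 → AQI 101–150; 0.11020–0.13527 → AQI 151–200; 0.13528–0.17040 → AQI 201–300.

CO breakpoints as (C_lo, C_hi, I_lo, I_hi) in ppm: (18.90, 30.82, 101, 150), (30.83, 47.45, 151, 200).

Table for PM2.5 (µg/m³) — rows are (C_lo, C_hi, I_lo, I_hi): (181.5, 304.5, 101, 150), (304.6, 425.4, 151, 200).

NO₂ 1627.61: bracket 1266.90–1636.72 → index 151–200; slope 49/369.82, offset 360.71.
AQI = 151 + 49/369.82·360.71 ≈ 198.79 ⇒ 199.
O₃: row 0.13528–0.17040 (AQI 201–300). (300−201)·(0.15035−0.13528)/(0.17040−0.13528) + 201 = 99·0.01507/0.03512 + 201 ≈ 243.48 → 243.
CO 40.73: bracket 30.83–47.45 → index 151–200; slope 49/16.62, offset 9.90.
AQI = 151 + 49/16.62·9.90 ≈ 180.19 ⇒ 180.
PM2.5: row 181.5–304.5 (AQI 101–150). (150−101)·(211.6−181.5)/(304.5−181.5) + 101 = 49·30.1/123.0 + 101 ≈ 112.99 → 113.
Sub-indices: NO₂→199, O₃→243, CO→180, PM2.5→113. Ranked high→low: 243, 199, 180, 113. Second-highest sub-index = 199.

199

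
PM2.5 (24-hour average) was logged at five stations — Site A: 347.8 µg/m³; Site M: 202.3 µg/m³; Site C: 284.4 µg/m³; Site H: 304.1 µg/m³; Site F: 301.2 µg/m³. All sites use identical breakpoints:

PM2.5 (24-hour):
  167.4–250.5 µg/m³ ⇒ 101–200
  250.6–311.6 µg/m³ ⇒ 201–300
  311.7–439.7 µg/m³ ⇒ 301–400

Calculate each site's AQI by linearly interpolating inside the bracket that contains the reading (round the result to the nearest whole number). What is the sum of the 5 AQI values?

1299

Site A 347.8: bracket 311.7–439.7 → index 301–400; slope 99/128.0, offset 36.1.
AQI = 301 + 99/128.0·36.1 ≈ 328.92 ⇒ 329.
Site M: row 167.4–250.5 (AQI 101–200). (200−101)·(202.3−167.4)/(250.5−167.4) + 101 = 99·34.9/83.1 + 101 ≈ 142.58 → 143.
Site C: 284.4 lies in 250.6–311.6, so I_lo=201, I_hi=300, C_lo=250.6, C_hi=311.6.
(300−201)/(311.6−250.6) × (284.4−250.6) + 201 = 99/61.0 × 33.8 + 201 ≈ 255.86 → 256.
Site H: 304.1 lies in 250.6–311.6, so I_lo=201, I_hi=300, C_lo=250.6, C_hi=311.6.
(300−201)/(311.6−250.6) × (304.1−250.6) + 201 = 99/61.0 × 53.5 + 201 ≈ 287.83 → 288.
Site F: 301.2 lies in 250.6–311.6, so I_lo=201, I_hi=300, C_lo=250.6, C_hi=311.6.
(300−201)/(311.6−250.6) × (301.2−250.6) + 201 = 99/61.0 × 50.6 + 201 ≈ 283.12 → 283.
AQIs: Site A=329, Site M=143, Site C=256, Site H=288, Site F=283. Sum = 329 + 143 + 256 + 288 + 283 = 1299.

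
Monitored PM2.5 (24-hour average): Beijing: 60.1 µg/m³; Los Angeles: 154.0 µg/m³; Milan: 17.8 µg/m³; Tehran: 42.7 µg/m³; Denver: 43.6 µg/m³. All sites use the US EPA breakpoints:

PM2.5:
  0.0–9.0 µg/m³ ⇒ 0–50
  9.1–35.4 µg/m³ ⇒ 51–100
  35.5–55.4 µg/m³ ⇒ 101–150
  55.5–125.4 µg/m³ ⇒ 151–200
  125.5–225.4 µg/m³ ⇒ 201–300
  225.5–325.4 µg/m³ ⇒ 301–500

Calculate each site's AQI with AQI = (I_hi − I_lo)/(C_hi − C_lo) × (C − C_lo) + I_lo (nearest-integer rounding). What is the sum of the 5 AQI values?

Beijing 60.1: bracket 55.5–125.4 → index 151–200; slope 49/69.9, offset 4.6.
AQI = 151 + 49/69.9·4.6 ≈ 154.22 ⇒ 154.
Los Angeles: 154.0 lies in 125.5–225.4, so I_lo=201, I_hi=300, C_lo=125.5, C_hi=225.4.
(300−201)/(225.4−125.5) × (154.0−125.5) + 201 = 99/99.9 × 28.5 + 201 ≈ 229.24 → 229.
Milan: 17.8 lies in 9.1–35.4, so I_lo=51, I_hi=100, C_lo=9.1, C_hi=35.4.
(100−51)/(35.4−9.1) × (17.8−9.1) + 51 = 49/26.3 × 8.7 + 51 ≈ 67.21 → 67.
Tehran: 42.7 lies in 35.5–55.4, so I_lo=101, I_hi=150, C_lo=35.5, C_hi=55.4.
(150−101)/(55.4−35.5) × (42.7−35.5) + 101 = 49/19.9 × 7.2 + 101 ≈ 118.73 → 119.
Denver: 43.6 lies in 35.5–55.4, so I_lo=101, I_hi=150, C_lo=35.5, C_hi=55.4.
(150−101)/(55.4−35.5) × (43.6−35.5) + 101 = 49/19.9 × 8.1 + 101 ≈ 120.94 → 121.
AQIs: Beijing=154, Los Angeles=229, Milan=67, Tehran=119, Denver=121. Sum = 154 + 229 + 67 + 119 + 121 = 690.

690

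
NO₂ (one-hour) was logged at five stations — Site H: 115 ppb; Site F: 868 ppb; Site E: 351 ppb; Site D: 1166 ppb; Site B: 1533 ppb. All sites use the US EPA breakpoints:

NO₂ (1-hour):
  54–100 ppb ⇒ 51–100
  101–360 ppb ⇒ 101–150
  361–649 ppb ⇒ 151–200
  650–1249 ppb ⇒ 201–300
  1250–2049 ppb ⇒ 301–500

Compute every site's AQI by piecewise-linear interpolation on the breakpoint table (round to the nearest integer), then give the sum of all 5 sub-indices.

1146

Site H: 115 ∈ [101, 360] ↔ index [101, 150].
101 + (115−101)·(150−101)/(360−101) = 101 + 14·49/259 ≈ 103.65, so AQI = 104.
Site F: 868 lies in 650–1249, so I_lo=201, I_hi=300, C_lo=650, C_hi=1249.
(300−201)/(1249−650) × (868−650) + 201 = 99/599 × 218 + 201 ≈ 237.03 → 237.
Site E 351: bracket 101–360 → index 101–150; slope 49/259, offset 250.
AQI = 101 + 49/259·250 ≈ 148.30 ⇒ 148.
Site D: 1166 lies in 650–1249, so I_lo=201, I_hi=300, C_lo=650, C_hi=1249.
(300−201)/(1249−650) × (1166−650) + 201 = 99/599 × 516 + 201 ≈ 286.28 → 286.
Site B: 1533 ∈ [1250, 2049] ↔ index [301, 500].
301 + (1533−1250)·(500−301)/(2049−1250) = 301 + 283·199/799 ≈ 371.48, so AQI = 371.
AQIs: Site H=104, Site F=237, Site E=148, Site D=286, Site B=371. Sum = 104 + 237 + 148 + 286 + 371 = 1146.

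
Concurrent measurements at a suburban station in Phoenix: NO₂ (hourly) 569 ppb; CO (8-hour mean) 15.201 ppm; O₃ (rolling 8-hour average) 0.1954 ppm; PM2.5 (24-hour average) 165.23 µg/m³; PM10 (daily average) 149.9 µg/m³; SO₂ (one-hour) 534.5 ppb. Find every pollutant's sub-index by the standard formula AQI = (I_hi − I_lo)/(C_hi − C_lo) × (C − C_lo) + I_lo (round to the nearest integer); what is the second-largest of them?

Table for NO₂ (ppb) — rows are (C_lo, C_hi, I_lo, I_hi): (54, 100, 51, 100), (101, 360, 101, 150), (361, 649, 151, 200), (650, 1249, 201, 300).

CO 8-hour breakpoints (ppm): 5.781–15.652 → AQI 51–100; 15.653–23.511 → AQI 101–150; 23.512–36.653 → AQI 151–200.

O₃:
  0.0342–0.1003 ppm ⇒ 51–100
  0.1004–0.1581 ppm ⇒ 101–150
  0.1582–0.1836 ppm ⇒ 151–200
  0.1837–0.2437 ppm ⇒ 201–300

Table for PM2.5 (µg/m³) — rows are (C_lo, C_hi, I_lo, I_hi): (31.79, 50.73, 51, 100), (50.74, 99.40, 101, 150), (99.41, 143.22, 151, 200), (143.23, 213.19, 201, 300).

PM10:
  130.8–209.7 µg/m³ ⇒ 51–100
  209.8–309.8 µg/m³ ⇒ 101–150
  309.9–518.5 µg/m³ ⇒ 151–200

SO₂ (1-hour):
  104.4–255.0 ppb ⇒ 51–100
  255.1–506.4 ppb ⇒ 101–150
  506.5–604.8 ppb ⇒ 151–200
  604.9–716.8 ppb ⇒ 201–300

NO₂ 569: bracket 361–649 → index 151–200; slope 49/288, offset 208.
AQI = 151 + 49/288·208 ≈ 186.39 ⇒ 186.
CO: 15.201 ∈ [5.781, 15.652] ↔ index [51, 100].
51 + (15.201−5.781)·(100−51)/(15.652−5.781) = 51 + 9.420·49/9.871 ≈ 97.76, so AQI = 98.
O₃: row 0.1837–0.2437 (AQI 201–300). (300−201)·(0.1954−0.1837)/(0.2437−0.1837) + 201 = 99·0.0117/0.0600 + 201 ≈ 220.31 → 220.
PM2.5: 165.23 ∈ [143.23, 213.19] ↔ index [201, 300].
201 + (165.23−143.23)·(300−201)/(213.19−143.23) = 201 + 22.00·99/69.96 ≈ 232.13, so AQI = 232.
PM10: row 130.8–209.7 (AQI 51–100). (100−51)·(149.9−130.8)/(209.7−130.8) + 51 = 49·19.1/78.9 + 51 ≈ 62.86 → 63.
SO₂: 534.5 lies in 506.5–604.8, so I_lo=151, I_hi=200, C_lo=506.5, C_hi=604.8.
(200−151)/(604.8−506.5) × (534.5−506.5) + 151 = 49/98.3 × 28.0 + 151 ≈ 164.96 → 165.
Sub-indices: NO₂→186, CO→98, O₃→220, PM2.5→232, PM10→63, SO₂→165. Ranked high→low: 232, 220, 186, 165, 98, 63. Second-highest sub-index = 220.

220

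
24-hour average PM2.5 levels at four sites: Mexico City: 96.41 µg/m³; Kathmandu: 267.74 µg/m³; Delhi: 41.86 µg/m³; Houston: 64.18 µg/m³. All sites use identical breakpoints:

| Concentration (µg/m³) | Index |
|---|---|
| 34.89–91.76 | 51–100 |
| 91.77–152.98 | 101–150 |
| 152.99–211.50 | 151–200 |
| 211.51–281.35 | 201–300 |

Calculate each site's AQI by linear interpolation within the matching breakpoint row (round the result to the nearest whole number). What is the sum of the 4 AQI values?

519

Mexico City: 96.41 lies in 91.77–152.98, so I_lo=101, I_hi=150, C_lo=91.77, C_hi=152.98.
(150−101)/(152.98−91.77) × (96.41−91.77) + 101 = 49/61.21 × 4.64 + 101 ≈ 104.71 → 105.
Kathmandu: 267.74 ∈ [211.51, 281.35] ↔ index [201, 300].
201 + (267.74−211.51)·(300−201)/(281.35−211.51) = 201 + 56.23·99/69.84 ≈ 280.71, so AQI = 281.
Delhi: 41.86 lies in 34.89–91.76, so I_lo=51, I_hi=100, C_lo=34.89, C_hi=91.76.
(100−51)/(91.76−34.89) × (41.86−34.89) + 51 = 49/56.87 × 6.97 + 51 ≈ 57.01 → 57.
Houston 64.18: bracket 34.89–91.76 → index 51–100; slope 49/56.87, offset 29.29.
AQI = 51 + 49/56.87·29.29 ≈ 76.24 ⇒ 76.
AQIs: Mexico City=105, Kathmandu=281, Delhi=57, Houston=76. Sum = 105 + 281 + 57 + 76 = 519.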